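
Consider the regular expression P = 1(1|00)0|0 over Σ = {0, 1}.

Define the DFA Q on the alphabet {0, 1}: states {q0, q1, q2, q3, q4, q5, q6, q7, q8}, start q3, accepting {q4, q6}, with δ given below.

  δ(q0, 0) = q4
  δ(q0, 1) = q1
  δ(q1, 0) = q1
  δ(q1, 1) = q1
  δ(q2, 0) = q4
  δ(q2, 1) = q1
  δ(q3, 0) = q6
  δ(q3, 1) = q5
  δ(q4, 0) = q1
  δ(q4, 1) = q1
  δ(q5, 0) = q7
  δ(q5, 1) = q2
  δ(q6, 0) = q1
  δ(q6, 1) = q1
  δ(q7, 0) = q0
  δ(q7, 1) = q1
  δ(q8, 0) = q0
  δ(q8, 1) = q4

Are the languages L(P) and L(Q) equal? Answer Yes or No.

Converting the expression P to a DFA (subset construction, then merging equivalent states) gives the minimal DFA with states {p0, p1, p2, p3, p4, p5}, start state p0, accepting states {p1} and transitions p0: 0→p1, 1→p2; p1: 0→p3, 1→p3; p2: 0→p4, 1→p5; p3: 0→p3, 1→p3; p4: 0→p5, 1→p3; p5: 0→p1, 1→p3.
Exploring the product automaton P × Q from the start pair (p0, q3), following both machines on each input symbol, reaches 8 state pairs: (p0, q3), (p1, q6), (p2, q5), (p3, q1), (p4, q7), (p5, q2), (p5, q0), (p1, q4).
P accepts in {p1} and Q accepts in {q4, q6}. In every reachable pair the two components are either both accepting — (p1, q6), (p1, q4) — or both non-accepting, so no string is accepted by exactly one of the machines: L(P) \ L(Q) and L(Q) \ L(P) are both empty.
Hence every string is accepted by P iff it is accepted by Q, and the two languages coincide.

Yes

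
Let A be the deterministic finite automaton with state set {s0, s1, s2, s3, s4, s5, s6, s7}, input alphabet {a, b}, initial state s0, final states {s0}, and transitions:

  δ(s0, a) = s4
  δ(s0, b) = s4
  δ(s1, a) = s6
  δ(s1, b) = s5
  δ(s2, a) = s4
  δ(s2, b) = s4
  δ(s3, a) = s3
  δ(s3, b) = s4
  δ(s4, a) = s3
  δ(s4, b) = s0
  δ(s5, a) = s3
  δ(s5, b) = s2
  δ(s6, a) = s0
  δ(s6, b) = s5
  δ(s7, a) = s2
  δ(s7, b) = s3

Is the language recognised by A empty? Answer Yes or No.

No

The empty string ε is accepted: the run s0 ends in the accepting state s0.
Since at least one string is accepted, L(A) is not empty.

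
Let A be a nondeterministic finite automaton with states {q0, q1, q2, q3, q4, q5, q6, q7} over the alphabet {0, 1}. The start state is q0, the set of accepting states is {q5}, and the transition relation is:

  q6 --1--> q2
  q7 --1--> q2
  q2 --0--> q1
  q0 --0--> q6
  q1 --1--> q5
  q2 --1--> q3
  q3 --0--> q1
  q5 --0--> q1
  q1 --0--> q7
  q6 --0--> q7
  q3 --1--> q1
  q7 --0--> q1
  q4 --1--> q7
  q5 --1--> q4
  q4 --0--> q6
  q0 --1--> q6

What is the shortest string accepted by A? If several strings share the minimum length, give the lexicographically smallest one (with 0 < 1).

0001

A breadth-first search from q0 reaches an accepting state first via the path q0 → q6 → q7 → q1 → q5 on input 0001.
No string of length < 4 is accepted (BFS exhausts all shorter strings without reaching an accepting state), and 0001 is the lexicographically least accepting string of length 4.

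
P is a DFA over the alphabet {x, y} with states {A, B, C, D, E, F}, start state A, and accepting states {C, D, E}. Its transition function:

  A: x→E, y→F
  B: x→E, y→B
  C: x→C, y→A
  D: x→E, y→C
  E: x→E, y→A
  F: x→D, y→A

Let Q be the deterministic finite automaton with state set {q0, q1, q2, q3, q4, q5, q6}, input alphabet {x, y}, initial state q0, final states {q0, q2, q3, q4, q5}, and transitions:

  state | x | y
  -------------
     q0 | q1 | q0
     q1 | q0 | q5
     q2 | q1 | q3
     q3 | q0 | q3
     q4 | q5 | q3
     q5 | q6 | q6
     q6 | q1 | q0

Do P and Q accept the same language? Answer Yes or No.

No

The string x is accepted by P but rejected by Q.
So L(P) ≠ L(Q).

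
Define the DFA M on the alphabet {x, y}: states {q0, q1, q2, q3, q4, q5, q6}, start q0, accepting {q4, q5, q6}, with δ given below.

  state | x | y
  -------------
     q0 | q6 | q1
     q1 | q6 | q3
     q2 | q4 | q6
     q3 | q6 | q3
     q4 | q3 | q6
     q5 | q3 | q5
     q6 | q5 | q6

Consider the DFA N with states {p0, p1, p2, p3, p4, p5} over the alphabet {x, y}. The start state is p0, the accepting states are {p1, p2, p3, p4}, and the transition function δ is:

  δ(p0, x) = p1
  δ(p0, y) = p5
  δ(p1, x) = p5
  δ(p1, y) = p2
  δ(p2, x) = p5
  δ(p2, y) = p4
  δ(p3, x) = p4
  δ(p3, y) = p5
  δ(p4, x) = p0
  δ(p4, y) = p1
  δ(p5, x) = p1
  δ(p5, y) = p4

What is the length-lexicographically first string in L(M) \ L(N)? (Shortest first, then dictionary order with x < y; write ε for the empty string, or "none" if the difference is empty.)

The string xx is accepted by M but not by N.
No shorter string lies in the difference, and xx is the lexicographically first length-2 string in L(M) \ L(N).

xx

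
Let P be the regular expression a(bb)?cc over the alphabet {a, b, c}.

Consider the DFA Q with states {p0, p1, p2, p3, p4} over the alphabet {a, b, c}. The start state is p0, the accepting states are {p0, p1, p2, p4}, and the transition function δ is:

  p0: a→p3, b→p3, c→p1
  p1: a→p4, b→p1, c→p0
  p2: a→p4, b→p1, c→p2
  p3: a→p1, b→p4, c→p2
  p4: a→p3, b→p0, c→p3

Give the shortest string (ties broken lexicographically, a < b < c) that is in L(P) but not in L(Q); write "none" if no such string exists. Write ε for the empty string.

none

Converting the expression P to a DFA (subset construction, then merging equivalent states) gives the minimal DFA with states {r0, r1, r2, r3, r4, r5, r6}, start state r0, accepting states {r6} and transitions r0: a→r1, b→r2, c→r2; r1: a→r2, b→r3, c→r4; r2: a→r2, b→r2, c→r2; r3: a→r2, b→r5, c→r2; r4: a→r2, b→r2, c→r6; r5: a→r2, b→r2, c→r4; r6: a→r2, b→r2, c→r2.
Exploring the product automaton P × Q from the start pair (r0, p0), following both machines on each input symbol, reaches 13 state pairs: (r0, p0), (r1, p3), (r2, p3), (r2, p1), (r3, p4), (r4, p2), (r2, p4), (r2, p2), (r2, p0), (r5, p0), (r6, p2), (r4, p1), (r6, p0).
P accepts in {r6} and Q accepts in {p0, p1, p2, p4}. The reachable pairs whose P-component is accepting are (r6, p2), (r6, p0); in each of them the Q-component is accepting too, so the product for L(P) \ L(Q) (P-component accepting, Q-component rejecting) has no reachable accepting pair and the difference is empty.
So every string accepted by P is also accepted by Q: L(P) \ L(Q) = ∅ and there is no such string.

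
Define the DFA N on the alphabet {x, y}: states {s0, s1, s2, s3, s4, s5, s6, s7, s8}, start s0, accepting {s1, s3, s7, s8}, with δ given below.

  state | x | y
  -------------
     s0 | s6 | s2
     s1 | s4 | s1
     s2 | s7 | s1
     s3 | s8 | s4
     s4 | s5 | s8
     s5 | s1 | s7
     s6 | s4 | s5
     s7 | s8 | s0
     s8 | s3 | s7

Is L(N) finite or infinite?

State s1 is reachable from the start and can reach an accepting state, and it lies on the cycle s1 → s1.
Traversing that cycle any number of times yields accepted strings of unbounded length, so the language is infinite.

infinite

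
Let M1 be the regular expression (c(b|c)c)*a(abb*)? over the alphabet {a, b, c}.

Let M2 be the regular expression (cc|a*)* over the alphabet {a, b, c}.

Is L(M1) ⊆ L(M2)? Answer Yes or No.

No

The string aab is in L(M1) but not in L(M2).
So L(M1) ⊄ L(M2).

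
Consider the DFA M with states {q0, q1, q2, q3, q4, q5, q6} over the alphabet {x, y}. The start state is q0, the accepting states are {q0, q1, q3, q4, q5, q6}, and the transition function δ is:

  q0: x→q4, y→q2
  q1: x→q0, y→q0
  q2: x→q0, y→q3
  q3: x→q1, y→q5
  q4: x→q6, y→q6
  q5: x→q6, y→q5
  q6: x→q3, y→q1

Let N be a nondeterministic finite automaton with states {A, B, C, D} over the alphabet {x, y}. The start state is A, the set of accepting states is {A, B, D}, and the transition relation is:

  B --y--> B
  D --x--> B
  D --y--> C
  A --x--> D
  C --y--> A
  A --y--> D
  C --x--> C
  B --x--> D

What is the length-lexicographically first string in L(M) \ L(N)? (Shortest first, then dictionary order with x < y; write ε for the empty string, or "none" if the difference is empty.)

The string xy is accepted by M but not by N.
No shorter string lies in the difference, and xy is the lexicographically first length-2 string in L(M) \ L(N).

xy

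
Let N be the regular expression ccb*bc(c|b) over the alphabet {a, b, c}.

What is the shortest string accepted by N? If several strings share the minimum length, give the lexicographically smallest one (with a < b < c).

By inspection of the expression, no string of length less than 5 matches, and ccbcb is the lexicographically first match of length 5.

ccbcb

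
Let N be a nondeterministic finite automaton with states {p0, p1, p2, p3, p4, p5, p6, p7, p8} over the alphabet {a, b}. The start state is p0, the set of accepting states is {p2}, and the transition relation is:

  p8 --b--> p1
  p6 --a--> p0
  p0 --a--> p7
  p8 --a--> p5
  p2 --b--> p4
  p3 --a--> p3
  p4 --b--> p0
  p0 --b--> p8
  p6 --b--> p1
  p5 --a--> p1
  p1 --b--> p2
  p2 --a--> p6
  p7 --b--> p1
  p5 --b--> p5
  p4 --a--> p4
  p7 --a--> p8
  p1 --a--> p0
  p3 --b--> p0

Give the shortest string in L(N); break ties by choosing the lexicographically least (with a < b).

A breadth-first search from p0 reaches an accepting state first via the path p0 → p7 → p1 → p2 on input abb.
No string of length < 3 is accepted (BFS exhausts all shorter strings without reaching an accepting state), and abb is the lexicographically least accepting string of length 3.

abb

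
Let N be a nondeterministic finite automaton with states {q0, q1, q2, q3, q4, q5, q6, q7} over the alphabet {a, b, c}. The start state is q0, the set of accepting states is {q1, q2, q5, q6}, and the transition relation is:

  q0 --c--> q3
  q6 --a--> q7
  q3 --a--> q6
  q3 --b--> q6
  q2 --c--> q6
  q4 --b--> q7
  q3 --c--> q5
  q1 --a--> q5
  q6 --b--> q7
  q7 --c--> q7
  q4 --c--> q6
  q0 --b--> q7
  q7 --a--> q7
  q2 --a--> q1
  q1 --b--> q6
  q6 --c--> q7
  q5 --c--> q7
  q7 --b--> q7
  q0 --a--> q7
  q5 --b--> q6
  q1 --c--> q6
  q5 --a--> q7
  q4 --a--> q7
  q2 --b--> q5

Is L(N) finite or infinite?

finite

The useful states (reachable from q0 and able to reach an accepting state) are {q0, q3, q5, q6}.
Restricted to these states the transition graph has no cycle, so every accepting path has bounded length and L is finite.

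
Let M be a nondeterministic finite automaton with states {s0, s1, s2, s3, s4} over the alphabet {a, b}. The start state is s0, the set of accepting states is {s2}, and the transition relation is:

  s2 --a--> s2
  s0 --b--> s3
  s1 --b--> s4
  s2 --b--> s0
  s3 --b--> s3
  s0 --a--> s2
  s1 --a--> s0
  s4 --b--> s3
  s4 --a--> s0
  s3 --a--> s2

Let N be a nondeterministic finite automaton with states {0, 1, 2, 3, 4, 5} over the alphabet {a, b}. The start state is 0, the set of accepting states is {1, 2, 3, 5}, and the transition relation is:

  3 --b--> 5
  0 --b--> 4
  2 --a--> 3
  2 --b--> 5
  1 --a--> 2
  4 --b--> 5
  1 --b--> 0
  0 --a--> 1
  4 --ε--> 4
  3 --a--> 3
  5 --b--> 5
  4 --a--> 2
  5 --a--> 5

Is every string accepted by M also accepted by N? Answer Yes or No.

Yes

Exploring the product automaton M × N from the start pair (s0, 0), following both machines on each input symbol, reaches 8 state pairs: (s0, 0), (s2, 1), (s3, 4), (s2, 2), (s3, 5), (s2, 3), (s0, 5), (s2, 5).
M accepts in {s2} and N accepts in {1, 2, 3, 5}. The reachable pairs whose M-component is accepting are (s2, 1), (s2, 2), (s2, 3), (s2, 5); in each of them the N-component is accepting too, so the product for L(M) \ L(N) (M-component accepting, N-component rejecting) has no reachable accepting pair and the difference is empty.
Hence every string in L(M) is also in L(N).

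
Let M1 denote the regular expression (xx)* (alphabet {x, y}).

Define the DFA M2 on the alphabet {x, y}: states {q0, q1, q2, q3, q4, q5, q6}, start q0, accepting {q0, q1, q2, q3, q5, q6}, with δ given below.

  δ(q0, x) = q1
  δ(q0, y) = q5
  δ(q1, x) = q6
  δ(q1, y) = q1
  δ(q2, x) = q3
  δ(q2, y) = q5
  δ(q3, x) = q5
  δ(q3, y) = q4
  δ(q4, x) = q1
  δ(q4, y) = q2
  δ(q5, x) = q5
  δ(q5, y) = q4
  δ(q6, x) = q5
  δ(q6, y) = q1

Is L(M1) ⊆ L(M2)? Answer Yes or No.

Converting the expression M1 to a DFA (subset construction, then merging equivalent states) gives the minimal DFA with states {r0, r1, r2}, start state r0, accepting states {r0} and transitions r0: x→r1, y→r2; r1: x→r0, y→r2; r2: x→r2, y→r2.
Exploring the product automaton M1 × M2 from the start pair (r0, q0), following both machines on each input symbol, reaches 11 state pairs: (r0, q0), (r1, q1), (r2, q5), (r0, q6), (r2, q1), (r2, q4), (r1, q5), (r2, q6), (r2, q2), (r0, q5), (r2, q3).
M1 accepts in {r0} and M2 accepts in {q0, q1, q2, q3, q5, q6}. The reachable pairs whose M1-component is accepting are (r0, q0), (r0, q6), (r0, q5); in each of them the M2-component is accepting too, so the product for L(M1) \ L(M2) (M1-component accepting, M2-component rejecting) has no reachable accepting pair and the difference is empty.
Hence every string in L(M1) is also in L(M2).

Yes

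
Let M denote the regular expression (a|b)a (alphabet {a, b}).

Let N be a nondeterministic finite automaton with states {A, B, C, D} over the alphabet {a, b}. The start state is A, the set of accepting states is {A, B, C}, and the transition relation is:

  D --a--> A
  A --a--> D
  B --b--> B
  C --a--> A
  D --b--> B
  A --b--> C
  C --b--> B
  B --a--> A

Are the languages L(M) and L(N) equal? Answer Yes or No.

No

The empty string ε is accepted by N but rejected by M.
So L(M) ≠ L(N).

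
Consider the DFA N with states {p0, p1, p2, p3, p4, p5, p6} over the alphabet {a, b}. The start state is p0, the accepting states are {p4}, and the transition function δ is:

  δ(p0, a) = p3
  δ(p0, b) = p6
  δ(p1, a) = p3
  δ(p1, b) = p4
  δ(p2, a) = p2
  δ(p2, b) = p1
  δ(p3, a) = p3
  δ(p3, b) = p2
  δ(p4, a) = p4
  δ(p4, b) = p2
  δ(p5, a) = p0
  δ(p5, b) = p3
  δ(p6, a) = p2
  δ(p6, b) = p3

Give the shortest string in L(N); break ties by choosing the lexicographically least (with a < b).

A breadth-first search from p0 reaches an accepting state first via the path p0 → p3 → p2 → p1 → p4 on input abbb.
No string of length < 4 is accepted (BFS exhausts all shorter strings without reaching an accepting state), and abbb is the lexicographically least accepting string of length 4.

abbb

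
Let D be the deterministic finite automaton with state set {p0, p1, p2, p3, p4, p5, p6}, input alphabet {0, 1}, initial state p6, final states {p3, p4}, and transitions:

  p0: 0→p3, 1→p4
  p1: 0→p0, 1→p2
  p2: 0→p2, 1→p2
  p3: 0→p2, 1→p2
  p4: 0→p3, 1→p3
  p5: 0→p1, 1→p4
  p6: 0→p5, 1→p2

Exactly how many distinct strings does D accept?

7

The useful subgraph on states {p0, p1, p3, p4, p5, p6} is acyclic, so L(D) is finite; the longest accepting path visits 6 useful states, giving maximum string length 5.
Counting accepting paths from p6 by length: 1 of length 2, 2 of length 3, 2 of length 4, 2 of length 5. Total 7.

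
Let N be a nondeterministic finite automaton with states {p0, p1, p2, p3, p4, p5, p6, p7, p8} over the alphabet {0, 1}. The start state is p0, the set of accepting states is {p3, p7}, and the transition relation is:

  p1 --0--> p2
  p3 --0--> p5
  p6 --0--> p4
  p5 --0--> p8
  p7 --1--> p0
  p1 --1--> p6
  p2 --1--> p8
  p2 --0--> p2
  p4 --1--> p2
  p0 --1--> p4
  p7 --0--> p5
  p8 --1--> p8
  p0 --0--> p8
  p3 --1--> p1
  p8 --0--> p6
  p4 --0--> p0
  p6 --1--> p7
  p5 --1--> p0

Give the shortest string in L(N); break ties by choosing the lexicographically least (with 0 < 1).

001

A breadth-first search from p0 reaches an accepting state first via the path p0 → p8 → p6 → p7 on input 001.
No string of length < 3 is accepted (BFS exhausts all shorter strings without reaching an accepting state), and 001 is the lexicographically least accepting string of length 3.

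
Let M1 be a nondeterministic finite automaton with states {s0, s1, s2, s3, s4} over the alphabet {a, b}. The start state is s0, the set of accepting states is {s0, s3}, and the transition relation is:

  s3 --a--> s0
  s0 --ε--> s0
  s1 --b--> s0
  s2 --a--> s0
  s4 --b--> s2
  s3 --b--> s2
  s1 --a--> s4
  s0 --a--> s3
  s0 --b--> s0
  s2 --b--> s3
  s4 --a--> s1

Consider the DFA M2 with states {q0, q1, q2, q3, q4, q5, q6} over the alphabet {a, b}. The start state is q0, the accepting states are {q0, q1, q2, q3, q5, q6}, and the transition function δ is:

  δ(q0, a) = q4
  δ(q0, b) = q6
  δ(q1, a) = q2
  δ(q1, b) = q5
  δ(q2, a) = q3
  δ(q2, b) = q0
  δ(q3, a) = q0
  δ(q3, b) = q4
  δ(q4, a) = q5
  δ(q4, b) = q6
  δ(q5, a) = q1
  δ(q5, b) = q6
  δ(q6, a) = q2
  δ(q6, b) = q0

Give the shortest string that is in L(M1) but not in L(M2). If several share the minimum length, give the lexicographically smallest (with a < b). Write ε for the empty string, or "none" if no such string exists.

The string a is accepted by M1 but not by M2.
No shorter string lies in the difference, and a is the lexicographically first length-1 string in L(M1) \ L(M2).

a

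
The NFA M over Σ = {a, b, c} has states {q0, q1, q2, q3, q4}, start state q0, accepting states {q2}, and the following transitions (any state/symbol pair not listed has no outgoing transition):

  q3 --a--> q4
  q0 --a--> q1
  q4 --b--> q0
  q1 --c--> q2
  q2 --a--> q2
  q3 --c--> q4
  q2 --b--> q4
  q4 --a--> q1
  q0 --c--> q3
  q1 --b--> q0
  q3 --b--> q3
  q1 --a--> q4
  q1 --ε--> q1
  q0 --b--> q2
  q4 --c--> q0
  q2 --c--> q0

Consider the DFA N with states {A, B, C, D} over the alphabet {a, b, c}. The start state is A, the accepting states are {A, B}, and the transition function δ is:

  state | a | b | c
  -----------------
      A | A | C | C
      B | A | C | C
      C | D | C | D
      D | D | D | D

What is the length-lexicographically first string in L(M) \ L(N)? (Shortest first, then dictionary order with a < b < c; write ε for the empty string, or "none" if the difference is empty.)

b

The string b is accepted by M but not by N.
No shorter string lies in the difference, and b is the lexicographically first length-1 string in L(M) \ L(N).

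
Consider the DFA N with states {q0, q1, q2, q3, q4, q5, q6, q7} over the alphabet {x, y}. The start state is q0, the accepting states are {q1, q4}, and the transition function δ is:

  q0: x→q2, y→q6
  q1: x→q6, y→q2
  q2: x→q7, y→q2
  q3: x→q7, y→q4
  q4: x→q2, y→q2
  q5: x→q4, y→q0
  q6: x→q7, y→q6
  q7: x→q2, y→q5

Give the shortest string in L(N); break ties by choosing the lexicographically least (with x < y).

A breadth-first search from q0 reaches an accepting state first via the path q0 → q2 → q7 → q5 → q4 on input xxyx.
No string of length < 4 is accepted (BFS exhausts all shorter strings without reaching an accepting state), and xxyx is the lexicographically least accepting string of length 4.

xxyx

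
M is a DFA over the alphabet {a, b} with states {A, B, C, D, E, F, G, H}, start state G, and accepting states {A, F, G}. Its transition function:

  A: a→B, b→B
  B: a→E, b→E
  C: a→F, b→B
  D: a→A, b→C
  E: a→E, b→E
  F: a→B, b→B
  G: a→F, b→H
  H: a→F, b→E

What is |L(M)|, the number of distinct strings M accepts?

3

The useful subgraph on states {F, G, H} is acyclic, so L(M) is finite; the longest accepting path visits 3 useful states, giving maximum string length 2.
Counting accepting paths from G by length: 1 of length 0, 1 of length 1, 1 of length 2. Total 3.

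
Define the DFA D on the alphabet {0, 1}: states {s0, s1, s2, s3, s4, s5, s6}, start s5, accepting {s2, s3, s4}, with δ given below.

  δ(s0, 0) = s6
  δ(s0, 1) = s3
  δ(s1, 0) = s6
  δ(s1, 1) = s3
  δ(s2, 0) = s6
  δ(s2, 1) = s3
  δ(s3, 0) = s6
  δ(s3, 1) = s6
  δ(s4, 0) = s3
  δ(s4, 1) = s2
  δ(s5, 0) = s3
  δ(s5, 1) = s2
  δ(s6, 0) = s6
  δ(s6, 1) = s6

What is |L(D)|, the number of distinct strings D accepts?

3

The useful subgraph on states {s2, s3, s5} is acyclic, so L(D) is finite; the longest accepting path visits 3 useful states, giving maximum string length 2.
Counting accepting paths from s5 by length: 2 of length 1, 1 of length 2. Total 3.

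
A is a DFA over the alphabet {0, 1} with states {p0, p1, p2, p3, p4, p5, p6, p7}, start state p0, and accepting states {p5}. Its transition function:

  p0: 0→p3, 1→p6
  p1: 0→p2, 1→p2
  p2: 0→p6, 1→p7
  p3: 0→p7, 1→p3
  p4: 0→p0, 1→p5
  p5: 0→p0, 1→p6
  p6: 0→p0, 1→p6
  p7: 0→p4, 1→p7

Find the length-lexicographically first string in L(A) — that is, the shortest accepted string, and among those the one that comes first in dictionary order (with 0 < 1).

0001

A breadth-first search from p0 reaches an accepting state first via the path p0 → p3 → p7 → p4 → p5 on input 0001.
No string of length < 4 is accepted (BFS exhausts all shorter strings without reaching an accepting state), and 0001 is the lexicographically least accepting string of length 4.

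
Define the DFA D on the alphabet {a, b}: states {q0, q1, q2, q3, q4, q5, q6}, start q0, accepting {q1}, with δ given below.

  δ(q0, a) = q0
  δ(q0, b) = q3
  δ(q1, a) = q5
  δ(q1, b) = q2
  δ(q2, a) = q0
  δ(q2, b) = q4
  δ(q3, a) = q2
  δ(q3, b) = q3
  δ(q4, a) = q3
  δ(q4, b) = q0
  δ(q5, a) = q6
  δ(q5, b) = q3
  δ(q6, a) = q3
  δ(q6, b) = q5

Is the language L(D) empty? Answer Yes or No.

The states reachable from the start state are {q0, q2, q3, q4}.
None of the accepting states {q1} is reachable, so no string is accepted and L(D) = ∅.

Yes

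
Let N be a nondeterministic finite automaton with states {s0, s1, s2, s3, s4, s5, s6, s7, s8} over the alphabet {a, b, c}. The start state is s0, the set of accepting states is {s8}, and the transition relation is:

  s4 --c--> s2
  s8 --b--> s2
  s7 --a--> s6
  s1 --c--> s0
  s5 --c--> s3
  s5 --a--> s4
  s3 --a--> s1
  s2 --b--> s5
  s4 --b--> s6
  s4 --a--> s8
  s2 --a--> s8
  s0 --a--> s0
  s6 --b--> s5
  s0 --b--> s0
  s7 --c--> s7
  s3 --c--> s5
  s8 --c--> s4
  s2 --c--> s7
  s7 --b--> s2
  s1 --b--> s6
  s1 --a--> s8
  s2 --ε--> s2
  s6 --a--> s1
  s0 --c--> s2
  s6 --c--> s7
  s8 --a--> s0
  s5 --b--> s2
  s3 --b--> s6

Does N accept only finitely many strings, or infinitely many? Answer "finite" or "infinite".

infinite

State s0 is reachable from the start and can reach an accepting state, and it lies on the cycle s0 → s0.
Traversing that cycle any number of times yields accepted strings of unbounded length, so the language is infinite.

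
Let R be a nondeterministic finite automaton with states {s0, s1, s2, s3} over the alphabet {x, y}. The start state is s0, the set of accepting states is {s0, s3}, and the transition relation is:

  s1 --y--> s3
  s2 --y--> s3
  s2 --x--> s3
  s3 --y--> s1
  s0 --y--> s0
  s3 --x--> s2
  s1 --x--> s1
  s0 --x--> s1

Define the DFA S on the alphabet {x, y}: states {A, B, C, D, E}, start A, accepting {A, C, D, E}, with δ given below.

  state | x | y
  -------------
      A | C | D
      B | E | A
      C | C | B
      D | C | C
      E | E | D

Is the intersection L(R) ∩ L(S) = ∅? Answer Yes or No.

The empty string ε is accepted by both R and S.
Hence L(R) ∩ L(S) ≠ ∅.

No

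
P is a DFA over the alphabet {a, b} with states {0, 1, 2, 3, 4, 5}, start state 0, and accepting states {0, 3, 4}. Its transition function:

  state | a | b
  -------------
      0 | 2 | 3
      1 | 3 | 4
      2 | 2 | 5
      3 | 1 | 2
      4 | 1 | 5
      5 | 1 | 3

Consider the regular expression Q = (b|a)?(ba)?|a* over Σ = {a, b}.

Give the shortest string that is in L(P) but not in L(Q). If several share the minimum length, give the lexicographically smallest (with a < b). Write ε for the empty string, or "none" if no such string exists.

The string abb is accepted by P but not by Q.
No shorter string lies in the difference, and abb is the lexicographically first length-3 string in L(P) \ L(Q).

abb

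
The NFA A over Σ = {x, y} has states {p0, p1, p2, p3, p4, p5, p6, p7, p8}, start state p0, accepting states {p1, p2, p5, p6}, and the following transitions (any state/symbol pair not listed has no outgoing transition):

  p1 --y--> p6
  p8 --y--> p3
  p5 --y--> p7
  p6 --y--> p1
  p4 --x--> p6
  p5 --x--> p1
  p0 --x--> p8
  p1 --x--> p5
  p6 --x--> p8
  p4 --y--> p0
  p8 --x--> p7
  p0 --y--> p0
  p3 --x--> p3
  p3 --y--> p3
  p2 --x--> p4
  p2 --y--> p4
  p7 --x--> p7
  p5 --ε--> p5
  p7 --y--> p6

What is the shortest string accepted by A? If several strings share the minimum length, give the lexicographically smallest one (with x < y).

xxy

A breadth-first search from p0 reaches an accepting state first via the path p0 → p8 → p7 → p6 on input xxy.
No string of length < 3 is accepted (BFS exhausts all shorter strings without reaching an accepting state), and xxy is the lexicographically least accepting string of length 3.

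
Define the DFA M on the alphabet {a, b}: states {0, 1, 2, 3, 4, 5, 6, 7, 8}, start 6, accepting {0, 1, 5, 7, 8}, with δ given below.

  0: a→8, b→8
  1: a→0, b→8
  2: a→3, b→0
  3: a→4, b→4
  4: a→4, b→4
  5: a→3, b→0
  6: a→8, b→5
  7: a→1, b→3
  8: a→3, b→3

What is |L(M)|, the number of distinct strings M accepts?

5

The useful subgraph on states {0, 5, 6, 8} is acyclic, so L(M) is finite; the longest accepting path visits 4 useful states, giving maximum string length 3.
Counting accepting paths from 6 by length: 2 of length 1, 1 of length 2, 2 of length 3. Total 5.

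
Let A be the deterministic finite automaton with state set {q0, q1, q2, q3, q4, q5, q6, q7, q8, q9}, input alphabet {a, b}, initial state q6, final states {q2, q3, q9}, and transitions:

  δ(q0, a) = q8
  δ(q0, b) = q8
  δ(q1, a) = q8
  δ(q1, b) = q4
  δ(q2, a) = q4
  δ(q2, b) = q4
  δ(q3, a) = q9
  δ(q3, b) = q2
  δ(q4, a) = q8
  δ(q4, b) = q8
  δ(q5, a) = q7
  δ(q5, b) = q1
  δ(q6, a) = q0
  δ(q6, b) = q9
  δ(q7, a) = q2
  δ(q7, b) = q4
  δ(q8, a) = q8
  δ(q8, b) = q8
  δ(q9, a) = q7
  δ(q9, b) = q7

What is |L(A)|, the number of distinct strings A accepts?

The useful subgraph on states {q2, q6, q7, q9} is acyclic, so L(A) is finite; the longest accepting path visits 4 useful states, giving maximum string length 3.
Counting accepting paths from q6 by length: 1 of length 1, 2 of length 3. Total 3.

3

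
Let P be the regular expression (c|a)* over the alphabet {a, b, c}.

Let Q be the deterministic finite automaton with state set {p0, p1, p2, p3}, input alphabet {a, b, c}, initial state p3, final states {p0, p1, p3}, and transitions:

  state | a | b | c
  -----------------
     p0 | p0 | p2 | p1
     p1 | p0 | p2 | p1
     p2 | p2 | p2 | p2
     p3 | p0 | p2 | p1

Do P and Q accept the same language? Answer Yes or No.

Converting the expression P to a DFA (subset construction, then merging equivalent states) gives the minimal DFA with states {r0, r1}, start state r0, accepting states {r0} and transitions r0: a→r0, b→r1, c→r0; r1: a→r1, b→r1, c→r1.
Exploring the product automaton P × Q from the start pair (r0, p3), following both machines on each input symbol, reaches 4 state pairs: (r0, p3), (r0, p0), (r1, p2), (r0, p1).
P accepts in {r0} and Q accepts in {p0, p1, p3}. In every reachable pair the two components are either both accepting — (r0, p3), (r0, p0), (r0, p1) — or both non-accepting, so no string is accepted by exactly one of the machines: L(P) \ L(Q) and L(Q) \ L(P) are both empty.
Hence every string is accepted by P iff it is accepted by Q, and the two languages coincide.

Yes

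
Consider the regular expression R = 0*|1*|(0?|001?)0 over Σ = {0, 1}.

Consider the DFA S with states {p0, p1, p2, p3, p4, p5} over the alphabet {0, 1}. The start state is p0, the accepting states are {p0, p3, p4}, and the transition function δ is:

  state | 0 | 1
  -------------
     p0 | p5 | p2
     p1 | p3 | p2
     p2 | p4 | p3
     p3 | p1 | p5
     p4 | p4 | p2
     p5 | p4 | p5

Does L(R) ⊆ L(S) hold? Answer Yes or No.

No

The string 0 is in L(R) but not in L(S).
So L(R) ⊄ L(S).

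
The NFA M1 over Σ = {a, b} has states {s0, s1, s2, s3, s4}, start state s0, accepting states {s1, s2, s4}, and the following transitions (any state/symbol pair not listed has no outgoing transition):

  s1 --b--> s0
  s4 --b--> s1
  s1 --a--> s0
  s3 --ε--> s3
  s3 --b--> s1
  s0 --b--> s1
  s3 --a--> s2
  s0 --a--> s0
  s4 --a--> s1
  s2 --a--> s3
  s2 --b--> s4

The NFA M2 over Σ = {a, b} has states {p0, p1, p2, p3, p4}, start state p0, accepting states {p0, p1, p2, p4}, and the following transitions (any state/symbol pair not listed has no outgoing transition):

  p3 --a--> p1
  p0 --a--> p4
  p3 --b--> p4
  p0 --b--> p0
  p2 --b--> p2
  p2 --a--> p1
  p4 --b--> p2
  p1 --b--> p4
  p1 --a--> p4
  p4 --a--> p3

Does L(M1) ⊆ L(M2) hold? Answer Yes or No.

Exploring the product automaton M1 × M2 from the start pair (s0, p0), following both machines on each input symbol, reaches 8 state pairs: (s0, p0), (s0, p4), (s1, p0), (s0, p3), (s1, p2), (s0, p1), (s1, p4), (s0, p2).
M1 accepts in {s1, s2, s4} and M2 accepts in {p0, p1, p2, p4}. The reachable pairs whose M1-component is accepting are (s1, p0), (s1, p2), (s1, p4); in each of them the M2-component is accepting too, so the product for L(M1) \ L(M2) (M1-component accepting, M2-component rejecting) has no reachable accepting pair and the difference is empty.
Hence every string in L(M1) is also in L(M2).

Yes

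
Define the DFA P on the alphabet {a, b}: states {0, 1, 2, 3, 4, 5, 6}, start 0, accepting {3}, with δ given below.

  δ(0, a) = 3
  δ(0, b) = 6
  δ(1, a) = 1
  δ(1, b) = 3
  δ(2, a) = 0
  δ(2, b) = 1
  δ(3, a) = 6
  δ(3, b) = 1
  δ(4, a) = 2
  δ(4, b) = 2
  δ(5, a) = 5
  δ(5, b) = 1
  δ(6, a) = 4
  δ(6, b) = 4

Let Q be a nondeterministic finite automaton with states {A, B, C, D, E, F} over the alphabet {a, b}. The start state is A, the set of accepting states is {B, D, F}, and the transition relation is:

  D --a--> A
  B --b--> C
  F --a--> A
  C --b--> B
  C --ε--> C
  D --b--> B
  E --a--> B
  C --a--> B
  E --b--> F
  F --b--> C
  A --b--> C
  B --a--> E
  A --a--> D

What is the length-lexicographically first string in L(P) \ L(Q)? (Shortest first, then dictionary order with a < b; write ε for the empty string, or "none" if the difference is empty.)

abb

The string abb is accepted by P but not by Q.
No shorter string lies in the difference, and abb is the lexicographically first length-3 string in L(P) \ L(Q).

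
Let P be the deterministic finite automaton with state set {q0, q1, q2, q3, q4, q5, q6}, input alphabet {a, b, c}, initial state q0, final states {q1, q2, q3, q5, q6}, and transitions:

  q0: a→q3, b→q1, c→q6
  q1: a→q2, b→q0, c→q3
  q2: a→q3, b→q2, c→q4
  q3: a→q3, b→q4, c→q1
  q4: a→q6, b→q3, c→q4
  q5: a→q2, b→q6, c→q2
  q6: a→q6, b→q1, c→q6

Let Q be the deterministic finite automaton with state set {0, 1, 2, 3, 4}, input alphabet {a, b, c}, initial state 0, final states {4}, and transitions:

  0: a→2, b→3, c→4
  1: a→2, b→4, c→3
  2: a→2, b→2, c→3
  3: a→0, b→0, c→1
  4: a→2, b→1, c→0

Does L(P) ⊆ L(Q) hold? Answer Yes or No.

The string a is in L(P) but not in L(Q).
So L(P) ⊄ L(Q).

No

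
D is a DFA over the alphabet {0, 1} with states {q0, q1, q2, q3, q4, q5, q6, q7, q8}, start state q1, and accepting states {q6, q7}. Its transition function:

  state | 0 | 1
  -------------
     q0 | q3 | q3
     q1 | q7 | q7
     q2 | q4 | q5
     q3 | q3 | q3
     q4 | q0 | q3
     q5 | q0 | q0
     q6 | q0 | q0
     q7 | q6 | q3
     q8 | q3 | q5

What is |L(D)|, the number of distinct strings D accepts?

4

The useful subgraph on states {q1, q6, q7} is acyclic, so L(D) is finite; the longest accepting path visits 3 useful states, giving maximum string length 2.
Counting accepting paths from q1 by length: 2 of length 1, 2 of length 2. Total 4.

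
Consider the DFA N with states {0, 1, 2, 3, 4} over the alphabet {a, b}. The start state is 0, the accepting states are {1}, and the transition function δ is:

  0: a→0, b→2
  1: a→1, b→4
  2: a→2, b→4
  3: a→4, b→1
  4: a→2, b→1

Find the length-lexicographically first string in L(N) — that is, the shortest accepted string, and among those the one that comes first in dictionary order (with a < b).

A breadth-first search from 0 reaches an accepting state first via the path 0 → 2 → 4 → 1 on input bbb.
No string of length < 3 is accepted (BFS exhausts all shorter strings without reaching an accepting state), and bbb is the lexicographically least accepting string of length 3.

bbb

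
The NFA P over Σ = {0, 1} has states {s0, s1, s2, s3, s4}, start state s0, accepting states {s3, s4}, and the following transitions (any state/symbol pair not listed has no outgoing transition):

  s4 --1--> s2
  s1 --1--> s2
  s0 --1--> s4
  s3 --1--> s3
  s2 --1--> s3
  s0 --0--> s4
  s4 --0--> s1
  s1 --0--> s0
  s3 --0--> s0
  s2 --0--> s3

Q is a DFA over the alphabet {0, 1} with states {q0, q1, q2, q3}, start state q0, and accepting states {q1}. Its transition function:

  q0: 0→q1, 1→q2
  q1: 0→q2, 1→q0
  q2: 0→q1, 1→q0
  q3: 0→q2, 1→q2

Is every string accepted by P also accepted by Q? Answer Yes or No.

No

The string 1 is in L(P) but not in L(Q).
So L(P) ⊄ L(Q).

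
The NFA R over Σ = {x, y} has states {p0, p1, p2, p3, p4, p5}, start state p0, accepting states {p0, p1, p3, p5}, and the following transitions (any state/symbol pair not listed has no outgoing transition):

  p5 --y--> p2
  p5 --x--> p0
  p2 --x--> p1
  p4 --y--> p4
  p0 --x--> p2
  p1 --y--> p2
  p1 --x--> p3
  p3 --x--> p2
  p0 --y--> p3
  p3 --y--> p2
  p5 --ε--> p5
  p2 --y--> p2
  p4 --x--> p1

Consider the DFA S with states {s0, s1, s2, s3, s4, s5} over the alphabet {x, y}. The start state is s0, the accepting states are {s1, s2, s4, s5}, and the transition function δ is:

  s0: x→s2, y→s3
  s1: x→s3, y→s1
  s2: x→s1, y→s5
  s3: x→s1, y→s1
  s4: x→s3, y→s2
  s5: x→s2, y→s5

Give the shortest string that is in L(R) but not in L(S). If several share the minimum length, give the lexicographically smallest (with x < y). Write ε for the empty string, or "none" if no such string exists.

The empty string ε is accepted by R but not by S.
Since ε is the unique shortest string, it is the required witness.

ε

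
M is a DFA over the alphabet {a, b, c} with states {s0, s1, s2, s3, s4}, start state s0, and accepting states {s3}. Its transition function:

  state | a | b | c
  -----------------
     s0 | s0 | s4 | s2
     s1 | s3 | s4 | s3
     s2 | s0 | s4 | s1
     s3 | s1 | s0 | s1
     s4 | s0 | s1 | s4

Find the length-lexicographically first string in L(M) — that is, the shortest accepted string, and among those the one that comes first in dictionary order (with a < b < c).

A breadth-first search from s0 reaches an accepting state first via the path s0 → s4 → s1 → s3 on input bba.
No string of length < 3 is accepted (BFS exhausts all shorter strings without reaching an accepting state), and bba is the lexicographically least accepting string of length 3.

bba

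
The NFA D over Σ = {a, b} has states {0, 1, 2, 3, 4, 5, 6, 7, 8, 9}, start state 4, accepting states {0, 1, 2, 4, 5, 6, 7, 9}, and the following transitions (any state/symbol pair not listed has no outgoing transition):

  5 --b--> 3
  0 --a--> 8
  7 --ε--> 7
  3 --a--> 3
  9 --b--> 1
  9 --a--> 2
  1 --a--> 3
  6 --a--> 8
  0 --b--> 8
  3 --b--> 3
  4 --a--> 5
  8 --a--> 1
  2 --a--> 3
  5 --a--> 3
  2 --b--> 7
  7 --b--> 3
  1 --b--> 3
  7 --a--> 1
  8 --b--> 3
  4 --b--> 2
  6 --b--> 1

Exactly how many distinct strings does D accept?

5

The useful subgraph on states {1, 2, 4, 5, 7} is acyclic, so L(D) is finite; the longest accepting path visits 4 useful states, giving maximum string length 3.
Counting accepting paths from 4 by length: 1 of length 0, 2 of length 1, 1 of length 2, 1 of length 3. Total 5.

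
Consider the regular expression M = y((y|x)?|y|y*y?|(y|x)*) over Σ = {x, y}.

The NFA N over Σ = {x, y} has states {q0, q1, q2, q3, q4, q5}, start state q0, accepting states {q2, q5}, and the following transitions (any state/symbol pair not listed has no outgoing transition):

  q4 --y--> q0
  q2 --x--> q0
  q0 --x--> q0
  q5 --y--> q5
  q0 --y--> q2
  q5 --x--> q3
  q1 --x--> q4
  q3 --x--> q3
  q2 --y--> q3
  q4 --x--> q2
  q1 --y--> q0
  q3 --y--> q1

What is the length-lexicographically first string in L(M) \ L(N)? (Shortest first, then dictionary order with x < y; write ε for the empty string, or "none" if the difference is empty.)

The string yx is accepted by M but not by N.
No shorter string lies in the difference, and yx is the lexicographically first length-2 string in L(M) \ L(N).

yx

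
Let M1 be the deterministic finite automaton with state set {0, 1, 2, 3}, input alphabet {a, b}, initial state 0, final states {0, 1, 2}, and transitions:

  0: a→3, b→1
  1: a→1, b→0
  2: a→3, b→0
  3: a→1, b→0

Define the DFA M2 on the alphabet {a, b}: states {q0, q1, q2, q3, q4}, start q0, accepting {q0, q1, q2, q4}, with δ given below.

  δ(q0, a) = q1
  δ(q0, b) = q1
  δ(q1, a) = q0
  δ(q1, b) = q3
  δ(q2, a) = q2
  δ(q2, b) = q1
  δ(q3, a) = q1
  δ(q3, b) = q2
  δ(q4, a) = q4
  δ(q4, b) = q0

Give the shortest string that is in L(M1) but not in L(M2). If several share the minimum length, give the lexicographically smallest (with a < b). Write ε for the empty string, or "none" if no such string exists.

The string ab is accepted by M1 but not by M2.
No shorter string lies in the difference, and ab is the lexicographically first length-2 string in L(M1) \ L(M2).

ab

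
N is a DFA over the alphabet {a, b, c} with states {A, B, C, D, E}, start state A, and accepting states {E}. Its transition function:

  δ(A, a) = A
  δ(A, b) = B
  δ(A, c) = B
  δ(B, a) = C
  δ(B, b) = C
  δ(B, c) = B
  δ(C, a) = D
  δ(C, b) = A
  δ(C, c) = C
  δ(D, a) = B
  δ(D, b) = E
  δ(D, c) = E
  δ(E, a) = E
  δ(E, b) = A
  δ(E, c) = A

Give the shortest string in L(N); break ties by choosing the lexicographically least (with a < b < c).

baab

A breadth-first search from A reaches an accepting state first via the path A → B → C → D → E on input baab.
No string of length < 4 is accepted (BFS exhausts all shorter strings without reaching an accepting state), and baab is the lexicographically least accepting string of length 4.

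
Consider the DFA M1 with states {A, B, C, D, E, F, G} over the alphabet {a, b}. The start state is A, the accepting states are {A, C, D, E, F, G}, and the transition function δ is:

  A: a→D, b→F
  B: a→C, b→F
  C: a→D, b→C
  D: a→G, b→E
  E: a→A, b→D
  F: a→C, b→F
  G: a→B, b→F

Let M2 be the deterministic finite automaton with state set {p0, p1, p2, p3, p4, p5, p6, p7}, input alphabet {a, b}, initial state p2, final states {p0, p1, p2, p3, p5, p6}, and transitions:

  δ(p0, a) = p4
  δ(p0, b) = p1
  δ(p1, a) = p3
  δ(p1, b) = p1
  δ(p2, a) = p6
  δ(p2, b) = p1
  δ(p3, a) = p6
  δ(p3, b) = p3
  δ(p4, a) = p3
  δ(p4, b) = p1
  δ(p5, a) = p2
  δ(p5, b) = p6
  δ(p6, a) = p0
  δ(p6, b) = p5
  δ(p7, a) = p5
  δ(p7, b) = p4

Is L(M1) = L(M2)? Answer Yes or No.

Exploring the product automaton M1 × M2 from the start pair (A, p2), following both machines on each input symbol, reaches 7 state pairs: (A, p2), (D, p6), (F, p1), (G, p0), (E, p5), (C, p3), (B, p4).
M1 accepts in {A, C, D, E, F, G} and M2 accepts in {p0, p1, p2, p3, p5, p6}. In every reachable pair the two components are either both accepting — (A, p2), (D, p6), (F, p1), (G, p0), (E, p5), (C, p3) — or both non-accepting, so no string is accepted by exactly one of the machines: L(M1) \ L(M2) and L(M2) \ L(M1) are both empty.
Hence every string is accepted by M1 iff it is accepted by M2, and the two languages coincide.

Yes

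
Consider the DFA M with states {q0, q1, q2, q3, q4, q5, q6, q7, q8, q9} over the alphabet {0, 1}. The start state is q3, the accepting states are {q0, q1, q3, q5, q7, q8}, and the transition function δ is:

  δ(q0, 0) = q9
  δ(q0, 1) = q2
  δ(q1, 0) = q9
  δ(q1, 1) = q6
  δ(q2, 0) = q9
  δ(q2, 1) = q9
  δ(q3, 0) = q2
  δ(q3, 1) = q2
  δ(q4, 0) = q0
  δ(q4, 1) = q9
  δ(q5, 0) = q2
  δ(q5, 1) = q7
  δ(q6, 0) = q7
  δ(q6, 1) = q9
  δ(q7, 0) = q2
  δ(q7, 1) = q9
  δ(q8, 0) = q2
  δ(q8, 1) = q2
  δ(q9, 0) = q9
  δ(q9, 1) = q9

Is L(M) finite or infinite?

finite

The useful states (reachable from q3 and able to reach an accepting state) are {q3}.
Restricted to these states the transition graph has no cycle, so every accepting path has bounded length and L is finite.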